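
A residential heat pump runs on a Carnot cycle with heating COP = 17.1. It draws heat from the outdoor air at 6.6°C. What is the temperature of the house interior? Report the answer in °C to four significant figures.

COP_HP = T_H/(T_H − T_C) rearranges to T_H = COP·T_C/(COP − 1).
With T_C = 279.75 K, T_H = 17.1 × 279.75/16.10 = 297.13 K.
Converting, 297.13 K = 23.98°C.

23.98 °C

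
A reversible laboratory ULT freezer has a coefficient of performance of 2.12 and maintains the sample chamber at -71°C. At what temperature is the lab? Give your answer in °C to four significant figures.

COP_R = T_C/(T_H − T_C) gives T_H − T_C = T_C/COP.
With T_C = 202.15 K, T_H = 202.15 × (1 + 1/2.12) = 297.50 K.
Converting, 297.50 K = 24.35°C.

24.35 °C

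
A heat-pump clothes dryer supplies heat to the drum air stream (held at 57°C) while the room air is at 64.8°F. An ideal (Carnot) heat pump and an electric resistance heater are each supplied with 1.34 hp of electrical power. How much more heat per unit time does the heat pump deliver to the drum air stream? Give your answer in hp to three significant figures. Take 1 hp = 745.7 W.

10.1 hp

In absolute terms T_C = 291.37 K and T_H = 330.15 K, so ΔT = 38.78 K.
COP_Carnot = T_H/ΔT = 330.15/38.78 = 8.514.
The heat pump delivers Q̇_H = COP × Ẇ = 11.41 hp; the resistance heater delivers Ẇ = 1.340 hp.
Extra = (COP − 1)·Ẇ = 10.07 hp.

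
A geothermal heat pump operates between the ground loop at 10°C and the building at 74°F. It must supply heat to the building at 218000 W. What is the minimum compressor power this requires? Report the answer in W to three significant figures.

In absolute terms T_C = 283.15 K and T_H = 296.48 K, so ΔT = 13.33 K.
COP_Carnot = T_H/ΔT = 296.48/13.33 = 22.24.
Ẇ_min = Q̇/COP_Carnot = 218000/22.24 = 9804 W.

9800 W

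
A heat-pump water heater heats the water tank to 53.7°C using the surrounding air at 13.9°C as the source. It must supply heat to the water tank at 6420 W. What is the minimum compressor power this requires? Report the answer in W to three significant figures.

782 W

In absolute terms T_C = 287.05 K and T_H = 326.85 K, so ΔT = 39.80 K.
COP_Carnot = T_H/ΔT = 326.85/39.80 = 8.212.
Ẇ_min = Q̇/COP_Carnot = 6420/8.212 = 781.8 W.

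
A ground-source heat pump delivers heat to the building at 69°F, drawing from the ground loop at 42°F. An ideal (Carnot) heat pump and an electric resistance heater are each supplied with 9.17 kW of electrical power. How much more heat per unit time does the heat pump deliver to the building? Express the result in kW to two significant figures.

170 kW

In absolute terms T_C = 278.71 K and T_H = 293.71 K, so ΔT = 15.00 K.
COP_Carnot = T_H/ΔT = 293.71/15.00 = 19.58.
The heat pump delivers Q̇_H = COP × Ẇ = 179.6 kW; the resistance heater delivers Ẇ = 9.170 kW.
Extra = (COP − 1)·Ẇ = 170.4 kW.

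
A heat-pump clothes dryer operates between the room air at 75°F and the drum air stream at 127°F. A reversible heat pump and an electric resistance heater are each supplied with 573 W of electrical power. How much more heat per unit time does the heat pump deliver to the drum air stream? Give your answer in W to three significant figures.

5890 W

In absolute terms T_C = 297.04 K and T_H = 325.93 K, so ΔT = 28.89 K.
COP_Carnot = T_H/ΔT = 325.93/28.89 = 11.28.
The heat pump delivers Q̇_H = COP × Ẇ = 6465 W; the resistance heater delivers Ẇ = 573.0 W.
Extra = (COP − 1)·Ẇ = 5892 W.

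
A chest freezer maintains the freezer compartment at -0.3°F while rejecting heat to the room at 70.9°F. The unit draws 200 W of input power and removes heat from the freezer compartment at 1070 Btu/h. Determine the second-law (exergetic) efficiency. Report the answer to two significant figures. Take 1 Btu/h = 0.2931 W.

Converting, Q̇_C = 1070 Btu/h = 313.6 W, so COP_actual = Q̇_C/Ẇ = 313.6/200.0 = 1.568.
In absolute terms T_C = 255.21 K and T_H = 294.76 K, so ΔT = 39.56 K.
COP_Carnot = T_C/ΔT = 255.21/39.56 = 6.452.
η_II = COP_actual/COP_Carnot = 1.568/6.452 = 0.2430.

0.24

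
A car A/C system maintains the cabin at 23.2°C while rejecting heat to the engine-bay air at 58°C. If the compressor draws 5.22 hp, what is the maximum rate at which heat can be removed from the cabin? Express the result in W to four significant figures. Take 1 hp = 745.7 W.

33150 W

In absolute terms T_C = 296.35 K and T_H = 331.15 K, so ΔT = 34.80 K.
COP_Carnot = T_C/ΔT = 296.35/34.80 = 8.516.
Q̇_max = COP_Carnot × Ẇ = 8.516 × 5.220 hp = 44.45 hp = 33150 W.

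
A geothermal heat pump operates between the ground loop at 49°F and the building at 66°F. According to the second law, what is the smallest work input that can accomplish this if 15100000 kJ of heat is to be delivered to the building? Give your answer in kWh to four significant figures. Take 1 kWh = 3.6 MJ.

135.6 kWh

In absolute terms T_C = 282.59 K and T_H = 292.04 K, so ΔT = 9.444 K.
The reversible limit is COP_HP = T_H/ΔT = 30.92, so W_min = Q_H/COP = Q_H·ΔT/T_H.
W_min = 15100000 × 9.444/292.04 = 488300 kJ = 135.6 kWh.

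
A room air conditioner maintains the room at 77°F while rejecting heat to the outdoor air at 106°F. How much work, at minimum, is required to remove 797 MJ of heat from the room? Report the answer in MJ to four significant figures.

In absolute terms T_C = 298.15 K and T_H = 314.26 K, so ΔT = 16.11 K.
The reversible limit is COP_R = T_C/ΔT = 18.51, so W_min = Q_C/COP = Q_C·ΔT/T_C.
W_min = 797.0 × 16.11/298.15 = 43.07 MJ.

43.07 MJ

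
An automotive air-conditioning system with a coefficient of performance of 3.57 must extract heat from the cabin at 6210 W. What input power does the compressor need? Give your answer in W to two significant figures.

Ẇ = Q̇_C/COP = 6210/3.57 = 1739 W.

1700 W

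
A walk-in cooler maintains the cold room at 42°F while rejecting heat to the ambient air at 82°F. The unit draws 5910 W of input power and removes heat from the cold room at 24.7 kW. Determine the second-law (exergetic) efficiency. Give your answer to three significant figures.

0.333

Converting, Q̇_C = 24.70 kW = 24700 W, so COP_actual = Q̇_C/Ẇ = 24700/5910 = 4.179.
In absolute terms T_C = 278.71 K and T_H = 300.93 K, so ΔT = 22.22 K.
COP_Carnot = T_C/ΔT = 278.71/22.22 = 12.54.
η_II = COP_actual/COP_Carnot = 4.179/12.54 = 0.3332.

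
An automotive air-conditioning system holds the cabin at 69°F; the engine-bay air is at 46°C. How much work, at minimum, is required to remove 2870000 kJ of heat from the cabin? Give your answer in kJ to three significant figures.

In absolute terms T_C = 293.71 K and T_H = 319.15 K, so ΔT = 25.44 K.
The reversible limit is COP_R = T_C/ΔT = 11.54, so W_min = Q_C/COP = Q_C·ΔT/T_C.
W_min = 2870000 × 25.44/293.71 = 248600 kJ.

249000 kJ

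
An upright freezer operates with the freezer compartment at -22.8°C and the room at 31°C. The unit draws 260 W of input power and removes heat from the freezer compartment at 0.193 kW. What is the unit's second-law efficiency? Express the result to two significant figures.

0.16

Converting, Q̇_C = 0.1930 kW = 193.0 W, so COP_actual = Q̇_C/Ẇ = 193.0/260.0 = 0.7423.
In absolute terms T_C = 250.35 K and T_H = 304.15 K, so ΔT = 53.80 K.
COP_Carnot = T_C/ΔT = 250.35/53.80 = 4.653.
η_II = COP_actual/COP_Carnot = 0.7423/4.653 = 0.1595.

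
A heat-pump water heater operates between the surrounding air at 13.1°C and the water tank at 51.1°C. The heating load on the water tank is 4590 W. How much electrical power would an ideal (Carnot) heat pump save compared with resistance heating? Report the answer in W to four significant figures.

In absolute terms T_C = 286.25 K and T_H = 324.25 K, so ΔT = 38.00 K.
COP_Carnot = T_H/ΔT = 324.25/38.00 = 8.533.
Resistance heating needs Ẇ_res = Q̇_H = 4590 W; the reversible heat pump needs only Ẇ_hp = Q̇_H/COP = 537.9 W.
Saving = 4590 − 537.9 = 4052 W.

4052 W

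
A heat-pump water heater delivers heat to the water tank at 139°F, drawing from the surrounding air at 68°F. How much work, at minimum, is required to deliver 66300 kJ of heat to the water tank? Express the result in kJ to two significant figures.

7900 kJ

In absolute terms T_C = 293.15 K and T_H = 332.59 K, so ΔT = 39.44 K.
The reversible limit is COP_HP = T_H/ΔT = 8.432, so W_min = Q_H/COP = Q_H·ΔT/T_H.
W_min = 66300 × 39.44/332.59 = 7863 kJ.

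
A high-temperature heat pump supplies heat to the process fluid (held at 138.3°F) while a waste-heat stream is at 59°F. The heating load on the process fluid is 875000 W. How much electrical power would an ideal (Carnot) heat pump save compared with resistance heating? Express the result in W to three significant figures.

759000 W

In absolute terms T_C = 288.15 K and T_H = 332.21 K, so ΔT = 44.06 K.
COP_Carnot = T_H/ΔT = 332.21/44.06 = 7.541.
Resistance heating needs Ẇ_res = Q̇_H = 875000 W; the reversible heat pump needs only Ẇ_hp = Q̇_H/COP = 116000 W.
Saving = 875000 − 116000 = 759000 W.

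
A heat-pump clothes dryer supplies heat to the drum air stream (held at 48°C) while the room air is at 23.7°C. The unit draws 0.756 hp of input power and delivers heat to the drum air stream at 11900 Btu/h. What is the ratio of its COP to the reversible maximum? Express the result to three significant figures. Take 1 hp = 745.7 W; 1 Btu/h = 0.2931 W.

0.468

Converting, Q̇_H = 11900 Btu/h = 4.677 hp, so COP_actual = Q̇_H/Ẇ = 4.677/0.7560 = 6.187.
In absolute terms T_C = 296.85 K and T_H = 321.15 K, so ΔT = 24.30 K.
COP_Carnot = T_H/ΔT = 321.15/24.30 = 13.22.
η_II = COP_actual/COP_Carnot = 6.187/13.22 = 0.4681.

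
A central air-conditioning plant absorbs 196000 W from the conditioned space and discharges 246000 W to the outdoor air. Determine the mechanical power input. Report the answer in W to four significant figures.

50000 W

For a cyclic device the first law requires Q̇_H = Q̇_C + Ẇ.
Ẇ = Q̇_H − Q̇_C = 50000 W.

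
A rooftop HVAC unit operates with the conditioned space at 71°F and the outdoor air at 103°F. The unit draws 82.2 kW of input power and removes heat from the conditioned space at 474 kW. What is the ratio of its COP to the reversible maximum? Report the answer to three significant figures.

COP_actual = Q̇_C/Ẇ = 474.0/82.20 = 5.766.
In absolute terms T_C = 294.82 K and T_H = 312.59 K, so ΔT = 17.78 K.
COP_Carnot = T_C/ΔT = 294.82/17.78 = 16.58.
η_II = COP_actual/COP_Carnot = 5.766/16.58 = 0.3477.

0.348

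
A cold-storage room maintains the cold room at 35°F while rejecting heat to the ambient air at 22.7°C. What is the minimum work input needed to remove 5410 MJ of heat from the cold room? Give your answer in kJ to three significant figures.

414000 kJ

In absolute terms T_C = 274.82 K and T_H = 295.85 K, so ΔT = 21.03 K.
The reversible limit is COP_R = T_C/ΔT = 13.07, so W_min = Q_C/COP = Q_C·ΔT/T_C.
W_min = 5410 × 21.03/274.82 = 414.1 MJ = 414100 kJ.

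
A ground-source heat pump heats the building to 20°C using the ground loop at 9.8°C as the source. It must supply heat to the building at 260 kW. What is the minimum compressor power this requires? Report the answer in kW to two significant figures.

In absolute terms T_C = 282.95 K and T_H = 293.15 K, so ΔT = 10.20 K.
COP_Carnot = T_H/ΔT = 293.15/10.20 = 28.74.
Ẇ_min = Q̇/COP_Carnot = 260.0/28.74 = 9.047 kW.

9.0 kW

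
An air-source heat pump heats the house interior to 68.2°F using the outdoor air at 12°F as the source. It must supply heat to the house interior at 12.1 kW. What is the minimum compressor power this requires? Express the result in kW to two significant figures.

1.3 kW

In absolute terms T_C = 262.04 K and T_H = 293.26 K, so ΔT = 31.22 K.
COP_Carnot = T_H/ΔT = 293.26/31.22 = 9.393.
Ẇ_min = Q̇/COP_Carnot = 12.10/9.393 = 1.288 kW.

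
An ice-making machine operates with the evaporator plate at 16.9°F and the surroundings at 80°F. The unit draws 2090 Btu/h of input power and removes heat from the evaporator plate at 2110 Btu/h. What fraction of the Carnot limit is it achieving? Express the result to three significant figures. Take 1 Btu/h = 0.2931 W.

COP_actual = Q̇_C/Ẇ = 2110/2090 = 1.010.
In absolute terms T_C = 264.76 K and T_H = 299.82 K, so ΔT = 35.06 K.
COP_Carnot = T_C/ΔT = 264.76/35.06 = 7.553.
η_II = COP_actual/COP_Carnot = 1.010/7.553 = 0.1337.

0.134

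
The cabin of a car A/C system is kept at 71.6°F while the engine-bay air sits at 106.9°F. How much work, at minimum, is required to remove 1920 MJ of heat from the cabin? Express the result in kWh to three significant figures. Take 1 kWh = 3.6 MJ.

In absolute terms T_C = 295.15 K and T_H = 314.76 K, so ΔT = 19.61 K.
The reversible limit is COP_R = T_C/ΔT = 15.05, so W_min = Q_C/COP = Q_C·ΔT/T_C.
W_min = 1920 × 19.61/295.15 = 127.6 MJ = 35.44 kWh.

35.4 kWh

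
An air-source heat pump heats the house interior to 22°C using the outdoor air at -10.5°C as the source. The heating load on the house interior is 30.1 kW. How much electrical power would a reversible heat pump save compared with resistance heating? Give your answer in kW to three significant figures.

26.8 kW

In absolute terms T_C = 262.65 K and T_H = 295.15 K, so ΔT = 32.50 K.
COP_Carnot = T_H/ΔT = 295.15/32.50 = 9.082.
Resistance heating needs Ẇ_res = Q̇_H = 30.10 kW; the reversible heat pump needs only Ẇ_hp = Q̇_H/COP = 3.314 kW.
Saving = 30.10 − 3.314 = 26.79 kW.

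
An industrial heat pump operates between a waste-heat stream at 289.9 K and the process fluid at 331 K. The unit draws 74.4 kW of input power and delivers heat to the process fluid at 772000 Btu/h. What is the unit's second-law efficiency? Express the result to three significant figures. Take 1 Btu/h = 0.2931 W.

Converting, Q̇_H = 772000 Btu/h = 226.3 kW, so COP_actual = Q̇_H/Ẇ = 226.3/74.40 = 3.041.
The reservoir spacing is ΔT = 331 − 289.9 = 41.10 K.
COP_Carnot = T_H/ΔT = 331.00/41.10 = 8.054.
η_II = COP_actual/COP_Carnot = 3.041/8.054 = 0.3776.

0.378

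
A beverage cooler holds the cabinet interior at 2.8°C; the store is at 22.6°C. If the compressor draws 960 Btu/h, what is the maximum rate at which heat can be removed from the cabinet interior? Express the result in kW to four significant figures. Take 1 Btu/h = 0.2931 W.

3.922 kW

In absolute terms T_C = 275.95 K and T_H = 295.75 K, so ΔT = 19.80 K.
COP_Carnot = T_C/ΔT = 275.95/19.80 = 13.94.
Q̇_max = COP_Carnot × Ẇ = 13.94 × 960.0 Btu/h = 13380 Btu/h = 3.922 kW.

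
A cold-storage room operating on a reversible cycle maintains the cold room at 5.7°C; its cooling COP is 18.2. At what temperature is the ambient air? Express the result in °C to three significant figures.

COP_R = T_C/(T_H − T_C) gives T_H − T_C = T_C/COP.
With T_C = 278.85 K, T_H = 278.85 × (1 + 1/18.2) = 294.17 K.
Converting, 294.17 K = 21.02°C.

21.0 °C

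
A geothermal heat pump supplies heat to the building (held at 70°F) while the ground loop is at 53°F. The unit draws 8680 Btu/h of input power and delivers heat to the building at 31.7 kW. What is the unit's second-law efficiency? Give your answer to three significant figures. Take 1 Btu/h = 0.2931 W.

0.400

Converting, Q̇_H = 31.70 kW = 108200 Btu/h, so COP_actual = Q̇_H/Ẇ = 108200/8680 = 12.46.
In absolute terms T_C = 284.82 K and T_H = 294.26 K, so ΔT = 9.444 K.
COP_Carnot = T_H/ΔT = 294.26/9.444 = 31.16.
η_II = COP_actual/COP_Carnot = 12.46/31.16 = 0.3999.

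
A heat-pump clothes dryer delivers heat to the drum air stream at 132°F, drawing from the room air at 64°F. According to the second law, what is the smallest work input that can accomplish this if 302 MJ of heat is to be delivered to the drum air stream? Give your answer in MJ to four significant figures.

In absolute terms T_C = 290.93 K and T_H = 328.71 K, so ΔT = 37.78 K.
The reversible limit is COP_HP = T_H/ΔT = 8.701, so W_min = Q_H/COP = Q_H·ΔT/T_H.
W_min = 302.0 × 37.78/328.71 = 34.71 MJ.

34.71 MJ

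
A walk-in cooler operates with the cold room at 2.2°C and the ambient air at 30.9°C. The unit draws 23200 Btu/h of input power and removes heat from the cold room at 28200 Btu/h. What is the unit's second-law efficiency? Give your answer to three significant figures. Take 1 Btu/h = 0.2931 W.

COP_actual = Q̇_C/Ẇ = 28200/23200 = 1.216.
In absolute terms T_C = 275.35 K and T_H = 304.05 K, so ΔT = 28.70 K.
COP_Carnot = T_C/ΔT = 275.35/28.70 = 9.594.
η_II = COP_actual/COP_Carnot = 1.216/9.594 = 0.1267.

0.127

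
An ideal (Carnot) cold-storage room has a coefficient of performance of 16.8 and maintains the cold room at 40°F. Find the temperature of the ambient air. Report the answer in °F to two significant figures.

COP_R = T_C/(T_H − T_C) gives T_H − T_C = T_C/COP.
With T_C = 277.59 K, T_H = 277.59 × (1 + 1/16.8) = 294.12 K.
Converting, 294.12 K = 69.74°F.

70 °F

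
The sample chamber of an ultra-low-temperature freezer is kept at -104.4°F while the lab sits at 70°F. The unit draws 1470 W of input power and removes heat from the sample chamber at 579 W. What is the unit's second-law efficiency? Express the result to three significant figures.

COP_actual = Q̇_C/Ẇ = 579.0/1470 = 0.3939.
In absolute terms T_C = 197.37 K and T_H = 294.26 K, so ΔT = 96.89 K.
COP_Carnot = T_C/ΔT = 197.37/96.89 = 2.037.
η_II = COP_actual/COP_Carnot = 0.3939/2.037 = 0.1934.

0.193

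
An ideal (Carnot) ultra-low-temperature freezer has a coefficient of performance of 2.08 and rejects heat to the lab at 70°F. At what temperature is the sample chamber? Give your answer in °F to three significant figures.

-102 °F

For a Carnot refrigerator COP_R = T_C/(T_H − T_C), so T_C = COP·T_H/(1 + COP).
With T_H = 294.26 K, T_C = 2.08 × 294.26/3.080 = 198.72 K.
Converting, 198.72 K = -101.97°F.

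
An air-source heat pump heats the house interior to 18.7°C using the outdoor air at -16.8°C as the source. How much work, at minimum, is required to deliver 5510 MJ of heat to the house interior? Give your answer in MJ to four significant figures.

670.2 MJ

In absolute terms T_C = 256.35 K and T_H = 291.85 K, so ΔT = 35.50 K.
The reversible limit is COP_HP = T_H/ΔT = 8.221, so W_min = Q_H/COP = Q_H·ΔT/T_H.
W_min = 5510 × 35.50/291.85 = 670.2 MJ.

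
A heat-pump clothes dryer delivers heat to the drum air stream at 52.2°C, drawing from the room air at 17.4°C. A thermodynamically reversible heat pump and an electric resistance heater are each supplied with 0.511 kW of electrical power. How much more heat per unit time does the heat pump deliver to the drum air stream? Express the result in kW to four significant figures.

In absolute terms T_C = 290.55 K and T_H = 325.35 K, so ΔT = 34.80 K.
COP_Carnot = T_H/ΔT = 325.35/34.80 = 9.349.
The heat pump delivers Q̇_H = COP × Ẇ = 4.777 kW; the resistance heater delivers Ẇ = 0.5110 kW.
Extra = (COP − 1)·Ẇ = 4.266 kW.

4.266 kW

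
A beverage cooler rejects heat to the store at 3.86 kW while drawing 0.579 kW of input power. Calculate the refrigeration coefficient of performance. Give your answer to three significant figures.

5.67

The first law gives Q̇_H = Q̇_C + Ẇ, so the three rates are Q̇_C = 3.281, Q̇_H = 3.860, Ẇ = 0.5790 kW.
COP_R = Q̇_C/Ẇ = 3.281/0.5790 = 5.667.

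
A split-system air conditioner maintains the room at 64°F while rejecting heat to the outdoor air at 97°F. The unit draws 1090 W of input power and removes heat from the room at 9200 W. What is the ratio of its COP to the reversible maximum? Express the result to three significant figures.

0.532

COP_actual = Q̇_C/Ẇ = 9200/1090 = 8.440.
In absolute terms T_C = 290.93 K and T_H = 309.26 K, so ΔT = 18.33 K.
COP_Carnot = T_C/ΔT = 290.93/18.33 = 15.87.
η_II = COP_actual/COP_Carnot = 8.440/15.87 = 0.5319.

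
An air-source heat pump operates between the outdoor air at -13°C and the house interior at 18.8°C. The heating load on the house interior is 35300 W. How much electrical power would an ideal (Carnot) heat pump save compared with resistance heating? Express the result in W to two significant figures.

In absolute terms T_C = 260.15 K and T_H = 291.95 K, so ΔT = 31.80 K.
COP_Carnot = T_H/ΔT = 291.95/31.80 = 9.181.
Resistance heating needs Ẇ_res = Q̇_H = 35300 W; the reversible heat pump needs only Ẇ_hp = Q̇_H/COP = 3845 W.
Saving = 35300 − 3845 = 31460 W.

31000 W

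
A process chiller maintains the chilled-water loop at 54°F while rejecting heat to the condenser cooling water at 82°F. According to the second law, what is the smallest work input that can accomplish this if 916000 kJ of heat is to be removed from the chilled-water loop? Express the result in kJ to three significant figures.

In absolute terms T_C = 285.37 K and T_H = 300.93 K, so ΔT = 15.56 K.
The reversible limit is COP_R = T_C/ΔT = 18.35, so W_min = Q_C/COP = Q_C·ΔT/T_C.
W_min = 916000 × 15.56/285.37 = 49930 kJ.

49900 kJ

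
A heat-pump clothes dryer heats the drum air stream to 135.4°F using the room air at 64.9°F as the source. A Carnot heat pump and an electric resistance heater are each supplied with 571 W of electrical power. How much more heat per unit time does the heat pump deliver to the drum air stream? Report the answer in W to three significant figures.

4250 W

In absolute terms T_C = 291.43 K and T_H = 330.59 K, so ΔT = 39.17 K.
COP_Carnot = T_H/ΔT = 330.59/39.17 = 8.441.
The heat pump delivers Q̇_H = COP × Ẇ = 4820 W; the resistance heater delivers Ẇ = 571.0 W.
Extra = (COP − 1)·Ẇ = 4249 W.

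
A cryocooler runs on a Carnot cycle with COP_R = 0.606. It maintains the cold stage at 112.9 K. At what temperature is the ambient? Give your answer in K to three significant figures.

299 K

COP_R = T_C/(T_H − T_C) gives T_H − T_C = T_C/COP.
With T_C = 112.90 K, T_H = 112.90 × (1 + 1/0.606) = 299.20 K.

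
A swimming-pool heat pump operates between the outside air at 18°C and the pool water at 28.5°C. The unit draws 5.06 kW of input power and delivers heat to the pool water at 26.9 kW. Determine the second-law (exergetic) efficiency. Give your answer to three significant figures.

COP_actual = Q̇_H/Ẇ = 26.90/5.060 = 5.316.
In absolute terms T_C = 291.15 K and T_H = 301.65 K, so ΔT = 10.50 K.
COP_Carnot = T_H/ΔT = 301.65/10.50 = 28.73.
η_II = COP_actual/COP_Carnot = 5.316/28.73 = 0.1850.

0.185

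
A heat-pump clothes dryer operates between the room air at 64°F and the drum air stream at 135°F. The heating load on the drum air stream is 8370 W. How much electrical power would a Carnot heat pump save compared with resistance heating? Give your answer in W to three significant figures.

7370 W

In absolute terms T_C = 290.93 K and T_H = 330.37 K, so ΔT = 39.44 K.
COP_Carnot = T_H/ΔT = 330.37/39.44 = 8.376.
Resistance heating needs Ẇ_res = Q̇_H = 8370 W; the reversible heat pump needs only Ẇ_hp = Q̇_H/COP = 999.3 W.
Saving = 8370 − 999.3 = 7371 W.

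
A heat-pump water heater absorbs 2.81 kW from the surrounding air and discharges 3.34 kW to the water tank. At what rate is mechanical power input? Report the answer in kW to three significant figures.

For a cyclic device the first law requires Q̇_H = Q̇_C + Ẇ.
Ẇ = Q̇_H − Q̇_C = 0.5300 kW.

0.530 kW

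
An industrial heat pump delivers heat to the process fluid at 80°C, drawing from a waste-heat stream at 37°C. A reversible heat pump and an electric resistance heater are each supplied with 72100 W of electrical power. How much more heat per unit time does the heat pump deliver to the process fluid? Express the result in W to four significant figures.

In absolute terms T_C = 310.15 K and T_H = 353.15 K, so ΔT = 43.00 K.
COP_Carnot = T_H/ΔT = 353.15/43.00 = 8.213.
The heat pump delivers Q̇_H = COP × Ẇ = 592100 W; the resistance heater delivers Ẇ = 72100 W.
Extra = (COP − 1)·Ẇ = 520000 W.

520000 W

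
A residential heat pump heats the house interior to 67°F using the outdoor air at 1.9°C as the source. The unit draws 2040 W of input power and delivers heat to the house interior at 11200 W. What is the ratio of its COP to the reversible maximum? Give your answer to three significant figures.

0.329

COP_actual = Q̇_H/Ẇ = 11200/2040 = 5.490.
In absolute terms T_C = 275.05 K and T_H = 292.59 K, so ΔT = 17.54 K.
COP_Carnot = T_H/ΔT = 292.59/17.54 = 16.68.
η_II = COP_actual/COP_Carnot = 5.490/16.68 = 0.3292.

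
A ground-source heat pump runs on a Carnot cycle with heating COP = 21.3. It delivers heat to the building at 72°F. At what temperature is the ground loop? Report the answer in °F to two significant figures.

47 °F

COP_HP = T_H/(T_H − T_C) gives T_H − T_C = T_H/COP.
With T_H = 295.37 K, T_C = 295.37 × (1 − 1/21.3) = 281.50 K.
Converting, 281.50 K = 47.04°F.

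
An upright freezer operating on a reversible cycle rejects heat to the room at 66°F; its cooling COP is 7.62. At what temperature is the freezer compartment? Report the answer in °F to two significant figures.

5.0 °F

For a Carnot refrigerator COP_R = T_C/(T_H − T_C), so T_C = COP·T_H/(1 + COP).
With T_H = 292.04 K, T_C = 7.62 × 292.04/8.620 = 258.16 K.
Converting, 258.16 K = 5.02°F.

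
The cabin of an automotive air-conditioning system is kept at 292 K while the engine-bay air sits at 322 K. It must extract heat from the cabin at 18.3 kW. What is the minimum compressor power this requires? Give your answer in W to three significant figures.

The reservoir spacing is ΔT = 322 − 292 = 30.00 K.
COP_Carnot = T_C/ΔT = 292.00/30.00 = 9.733.
Ẇ_min = Q̇/COP_Carnot = 18.30/9.733 = 1.880 kW = 1880 W.

1880 W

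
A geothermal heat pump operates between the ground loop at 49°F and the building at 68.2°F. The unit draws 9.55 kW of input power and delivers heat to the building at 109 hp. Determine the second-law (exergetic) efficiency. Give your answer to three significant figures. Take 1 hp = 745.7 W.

0.310

Converting, Q̇_H = 109.0 hp = 81.28 kW, so COP_actual = Q̇_H/Ẇ = 81.28/9.550 = 8.511.
In absolute terms T_C = 282.59 K and T_H = 293.26 K, so ΔT = 10.67 K.
COP_Carnot = T_H/ΔT = 293.26/10.67 = 27.49.
η_II = COP_actual/COP_Carnot = 8.511/27.49 = 0.3096.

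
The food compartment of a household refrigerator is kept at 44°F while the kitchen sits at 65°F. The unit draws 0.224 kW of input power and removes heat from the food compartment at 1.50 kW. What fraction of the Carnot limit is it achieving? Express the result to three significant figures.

0.279

COP_actual = Q̇_C/Ẇ = 1.500/0.2240 = 6.696.
In absolute terms T_C = 279.82 K and T_H = 291.48 K, so ΔT = 11.67 K.
COP_Carnot = T_C/ΔT = 279.82/11.67 = 23.98.
η_II = COP_actual/COP_Carnot = 6.696/23.98 = 0.2792.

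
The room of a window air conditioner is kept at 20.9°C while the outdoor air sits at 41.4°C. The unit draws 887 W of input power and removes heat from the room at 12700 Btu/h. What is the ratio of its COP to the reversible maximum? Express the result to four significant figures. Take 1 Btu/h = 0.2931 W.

0.2926

Converting, Q̇_C = 12700 Btu/h = 3722 W, so COP_actual = Q̇_C/Ẇ = 3722/887.0 = 4.197.
In absolute terms T_C = 294.05 K and T_H = 314.55 K, so ΔT = 20.50 K.
COP_Carnot = T_C/ΔT = 294.05/20.50 = 14.34.
η_II = COP_actual/COP_Carnot = 4.197/14.34 = 0.2926.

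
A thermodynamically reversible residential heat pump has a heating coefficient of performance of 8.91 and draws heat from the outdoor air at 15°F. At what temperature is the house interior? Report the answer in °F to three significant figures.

COP_HP = T_H/(T_H − T_C) rearranges to T_H = COP·T_C/(COP − 1).
With T_C = 263.71 K, T_H = 8.91 × 263.71/7.910 = 297.04 K.
Converting, 297.04 K = 75.01°F.

75.0 °F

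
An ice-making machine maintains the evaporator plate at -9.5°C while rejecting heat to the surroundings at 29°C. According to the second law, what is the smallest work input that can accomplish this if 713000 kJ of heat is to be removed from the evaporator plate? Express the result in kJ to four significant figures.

In absolute terms T_C = 263.65 K and T_H = 302.15 K, so ΔT = 38.50 K.
The reversible limit is COP_R = T_C/ΔT = 6.848, so W_min = Q_C/COP = Q_C·ΔT/T_C.
W_min = 713000 × 38.50/263.65 = 104100 kJ.

104100 kJ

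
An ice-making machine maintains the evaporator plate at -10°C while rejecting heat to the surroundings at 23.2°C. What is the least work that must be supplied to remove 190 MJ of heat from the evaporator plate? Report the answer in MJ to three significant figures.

24.0 MJ

In absolute terms T_C = 263.15 K and T_H = 296.35 K, so ΔT = 33.20 K.
The reversible limit is COP_R = T_C/ΔT = 7.926, so W_min = Q_C/COP = Q_C·ΔT/T_C.
W_min = 190.0 × 33.20/263.15 = 23.97 MJ.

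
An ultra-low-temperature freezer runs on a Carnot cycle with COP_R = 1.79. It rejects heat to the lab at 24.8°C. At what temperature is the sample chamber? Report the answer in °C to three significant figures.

-82.0 °C

For a Carnot refrigerator COP_R = T_C/(T_H − T_C), so T_C = COP·T_H/(1 + COP).
With T_H = 297.95 K, T_C = 1.79 × 297.95/2.790 = 191.16 K.
Converting, 191.16 K = -81.99°C.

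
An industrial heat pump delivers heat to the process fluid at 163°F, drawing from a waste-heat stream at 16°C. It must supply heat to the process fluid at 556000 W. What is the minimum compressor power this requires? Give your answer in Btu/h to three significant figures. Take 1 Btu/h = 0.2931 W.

In absolute terms T_C = 289.15 K and T_H = 345.93 K, so ΔT = 56.78 K.
COP_Carnot = T_H/ΔT = 345.93/56.78 = 6.093.
Ẇ_min = Q̇/COP_Carnot = 556000/6.093 = 91260 W = 311400 Btu/h.

311000 Btu/h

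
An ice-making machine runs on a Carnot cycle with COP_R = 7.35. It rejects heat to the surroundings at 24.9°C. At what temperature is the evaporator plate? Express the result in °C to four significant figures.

-10.79 °C

For a Carnot refrigerator COP_R = T_C/(T_H − T_C), so T_C = COP·T_H/(1 + COP).
With T_H = 298.05 K, T_C = 7.35 × 298.05/8.350 = 262.36 K.
Converting, 262.36 K = -10.79°C.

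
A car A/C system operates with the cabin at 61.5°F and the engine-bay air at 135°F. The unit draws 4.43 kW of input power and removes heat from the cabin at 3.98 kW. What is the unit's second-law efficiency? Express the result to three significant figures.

0.127

COP_actual = Q̇_C/Ẇ = 3.980/4.430 = 0.8984.
In absolute terms T_C = 289.54 K and T_H = 330.37 K, so ΔT = 40.83 K.
COP_Carnot = T_C/ΔT = 289.54/40.83 = 7.091.
η_II = COP_actual/COP_Carnot = 0.8984/7.091 = 0.1267.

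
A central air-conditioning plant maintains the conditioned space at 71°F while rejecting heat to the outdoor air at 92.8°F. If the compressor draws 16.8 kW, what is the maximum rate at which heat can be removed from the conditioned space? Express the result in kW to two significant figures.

In absolute terms T_C = 294.82 K and T_H = 306.93 K, so ΔT = 12.11 K.
COP_Carnot = T_C/ΔT = 294.82/12.11 = 24.34.
Q̇_max = COP_Carnot × Ẇ = 24.34 × 16.80 kW = 409.0 kW.

410 kW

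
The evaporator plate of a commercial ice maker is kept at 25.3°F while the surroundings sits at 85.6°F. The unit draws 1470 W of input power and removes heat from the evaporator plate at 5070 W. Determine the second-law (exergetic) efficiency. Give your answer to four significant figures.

COP_actual = Q̇_C/Ẇ = 5070/1470 = 3.449.
In absolute terms T_C = 269.43 K and T_H = 302.93 K, so ΔT = 33.50 K.
COP_Carnot = T_C/ΔT = 269.43/33.50 = 8.043.
η_II = COP_actual/COP_Carnot = 3.449/8.043 = 0.4288.

0.4288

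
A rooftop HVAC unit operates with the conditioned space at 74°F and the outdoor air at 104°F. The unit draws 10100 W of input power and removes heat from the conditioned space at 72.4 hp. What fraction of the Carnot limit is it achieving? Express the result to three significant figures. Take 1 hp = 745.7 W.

Converting, Q̇_C = 72.40 hp = 53990 W, so COP_actual = Q̇_C/Ẇ = 53990/10100 = 5.345.
In absolute terms T_C = 296.48 K and T_H = 313.15 K, so ΔT = 16.67 K.
COP_Carnot = T_C/ΔT = 296.48/16.67 = 17.79.
η_II = COP_actual/COP_Carnot = 5.345/17.79 = 0.3005.

0.300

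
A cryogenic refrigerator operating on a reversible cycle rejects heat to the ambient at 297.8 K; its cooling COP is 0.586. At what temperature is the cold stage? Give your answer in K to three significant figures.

110 K

For a Carnot refrigerator COP_R = T_C/(T_H − T_C), so T_C = COP·T_H/(1 + COP).
With T_H = 297.80 K, T_C = 0.586 × 297.80/1.586 = 110.03 K.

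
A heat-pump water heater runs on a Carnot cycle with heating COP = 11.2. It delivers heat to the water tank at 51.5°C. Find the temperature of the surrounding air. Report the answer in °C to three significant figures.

COP_HP = T_H/(T_H − T_C) gives T_H − T_C = T_H/COP.
With T_H = 324.65 K, T_C = 324.65 × (1 − 1/11.2) = 295.66 K.
Converting, 295.66 K = 22.51°C.

22.5 °C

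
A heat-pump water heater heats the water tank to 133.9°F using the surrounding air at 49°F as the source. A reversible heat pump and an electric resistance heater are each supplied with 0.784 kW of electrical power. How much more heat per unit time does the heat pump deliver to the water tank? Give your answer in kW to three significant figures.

4.70 kW

In absolute terms T_C = 282.59 K and T_H = 329.76 K, so ΔT = 47.17 K.
COP_Carnot = T_H/ΔT = 329.76/47.17 = 6.991.
The heat pump delivers Q̇_H = COP × Ẇ = 5.481 kW; the resistance heater delivers Ẇ = 0.7840 kW.
Extra = (COP − 1)·Ẇ = 4.697 kW.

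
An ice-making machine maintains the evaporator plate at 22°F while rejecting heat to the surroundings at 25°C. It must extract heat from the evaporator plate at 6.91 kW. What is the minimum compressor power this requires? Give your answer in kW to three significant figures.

In absolute terms T_C = 267.59 K and T_H = 298.15 K, so ΔT = 30.56 K.
COP_Carnot = T_C/ΔT = 267.59/30.56 = 8.758.
Ẇ_min = Q̇/COP_Carnot = 6.910/8.758 = 0.7890 kW.

0.789 kW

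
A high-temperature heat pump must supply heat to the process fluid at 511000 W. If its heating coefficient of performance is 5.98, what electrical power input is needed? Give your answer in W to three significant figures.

Ẇ = Q̇_H/COP_HP = 511000/5.98 = 85450 W.

85500 W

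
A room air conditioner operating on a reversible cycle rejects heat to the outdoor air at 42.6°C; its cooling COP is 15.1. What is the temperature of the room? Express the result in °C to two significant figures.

For a Carnot refrigerator COP_R = T_C/(T_H − T_C), so T_C = COP·T_H/(1 + COP).
With T_H = 315.75 K, T_C = 15.1 × 315.75/16.10 = 296.14 K.
Converting, 296.14 K = 22.99°C.

23 °C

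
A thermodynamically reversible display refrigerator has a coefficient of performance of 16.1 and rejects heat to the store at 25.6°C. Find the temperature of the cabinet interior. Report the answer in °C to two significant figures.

For a Carnot refrigerator COP_R = T_C/(T_H − T_C), so T_C = COP·T_H/(1 + COP).
With T_H = 298.75 K, T_C = 16.1 × 298.75/17.10 = 281.28 K.
Converting, 281.28 K = 8.13°C.

8.1 °C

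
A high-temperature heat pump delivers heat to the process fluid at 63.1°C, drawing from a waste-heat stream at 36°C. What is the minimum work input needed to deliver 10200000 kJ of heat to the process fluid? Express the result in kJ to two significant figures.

In absolute terms T_C = 309.15 K and T_H = 336.25 K, so ΔT = 27.10 K.
The reversible limit is COP_HP = T_H/ΔT = 12.41, so W_min = Q_H/COP = Q_H·ΔT/T_H.
W_min = 10200000 × 27.10/336.25 = 822100 kJ.

820000 kJ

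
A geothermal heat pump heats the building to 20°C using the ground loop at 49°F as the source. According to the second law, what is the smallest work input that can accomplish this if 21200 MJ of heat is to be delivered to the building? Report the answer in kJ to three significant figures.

763000 kJ

In absolute terms T_C = 282.59 K and T_H = 293.15 K, so ΔT = 10.56 K.
The reversible limit is COP_HP = T_H/ΔT = 27.77, so W_min = Q_H/COP = Q_H·ΔT/T_H.
W_min = 21200 × 10.56/293.15 = 763.4 MJ = 763400 kJ.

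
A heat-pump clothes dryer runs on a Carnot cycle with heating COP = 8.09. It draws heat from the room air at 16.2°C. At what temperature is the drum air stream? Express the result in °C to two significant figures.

57 °C

COP_HP = T_H/(T_H − T_C) rearranges to T_H = COP·T_C/(COP − 1).
With T_C = 289.35 K, T_H = 8.09 × 289.35/7.090 = 330.16 K.
Converting, 330.16 K = 57.01°C.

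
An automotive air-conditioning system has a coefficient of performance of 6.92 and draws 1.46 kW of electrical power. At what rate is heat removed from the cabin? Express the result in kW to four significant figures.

10.10 kW

Q̇_C = COP × Ẇ = 6.92 × 1.460 = 10.10 kW.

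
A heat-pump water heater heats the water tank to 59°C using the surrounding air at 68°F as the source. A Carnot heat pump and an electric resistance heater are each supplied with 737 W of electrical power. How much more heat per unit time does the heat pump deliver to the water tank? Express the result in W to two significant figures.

In absolute terms T_C = 293.15 K and T_H = 332.15 K, so ΔT = 39.00 K.
COP_Carnot = T_H/ΔT = 332.15/39.00 = 8.517.
The heat pump delivers Q̇_H = COP × Ẇ = 6277 W; the resistance heater delivers Ẇ = 737.0 W.
Extra = (COP − 1)·Ẇ = 5540 W.

5500 W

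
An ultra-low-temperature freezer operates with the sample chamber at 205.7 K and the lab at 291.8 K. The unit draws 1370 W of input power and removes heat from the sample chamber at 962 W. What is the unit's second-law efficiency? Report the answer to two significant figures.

COP_actual = Q̇_C/Ẇ = 962.0/1370 = 0.7022.
The reservoir spacing is ΔT = 291.8 − 205.7 = 86.10 K.
COP_Carnot = T_C/ΔT = 205.70/86.10 = 2.389.
η_II = COP_actual/COP_Carnot = 0.7022/2.389 = 0.2939.

0.29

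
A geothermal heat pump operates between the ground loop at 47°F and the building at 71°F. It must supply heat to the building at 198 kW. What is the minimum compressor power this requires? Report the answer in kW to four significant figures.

In absolute terms T_C = 281.48 K and T_H = 294.82 K, so ΔT = 13.33 K.
COP_Carnot = T_H/ΔT = 294.82/13.33 = 22.11.
Ẇ_min = Q̇/COP_Carnot = 198.0/22.11 = 8.955 kW.

8.955 kW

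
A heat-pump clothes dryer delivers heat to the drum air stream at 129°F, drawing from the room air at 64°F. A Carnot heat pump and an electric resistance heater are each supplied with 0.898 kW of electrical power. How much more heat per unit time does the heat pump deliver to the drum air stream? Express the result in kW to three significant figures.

In absolute terms T_C = 290.93 K and T_H = 327.04 K, so ΔT = 36.11 K.
COP_Carnot = T_H/ΔT = 327.04/36.11 = 9.056.
The heat pump delivers Q̇_H = COP × Ẇ = 8.133 kW; the resistance heater delivers Ẇ = 0.8980 kW.
Extra = (COP − 1)·Ẇ = 7.235 kW.

7.23 kW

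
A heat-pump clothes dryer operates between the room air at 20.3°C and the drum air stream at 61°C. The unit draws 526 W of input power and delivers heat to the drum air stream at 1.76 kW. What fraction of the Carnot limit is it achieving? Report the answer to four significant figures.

Converting, Q̇_H = 1.760 kW = 1760 W, so COP_actual = Q̇_H/Ẇ = 1760/526.0 = 3.346.
In absolute terms T_C = 293.45 K and T_H = 334.15 K, so ΔT = 40.70 K.
COP_Carnot = T_H/ΔT = 334.15/40.70 = 8.210.
η_II = COP_actual/COP_Carnot = 3.346/8.210 = 0.4075.

0.4075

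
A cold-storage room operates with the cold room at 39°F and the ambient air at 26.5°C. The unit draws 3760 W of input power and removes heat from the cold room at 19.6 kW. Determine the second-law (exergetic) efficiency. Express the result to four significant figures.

0.4255

Converting, Q̇_C = 19.60 kW = 19600 W, so COP_actual = Q̇_C/Ẇ = 19600/3760 = 5.213.
In absolute terms T_C = 277.04 K and T_H = 299.65 K, so ΔT = 22.61 K.
COP_Carnot = T_C/ΔT = 277.04/22.61 = 12.25.
η_II = COP_actual/COP_Carnot = 5.213/12.25 = 0.4255.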